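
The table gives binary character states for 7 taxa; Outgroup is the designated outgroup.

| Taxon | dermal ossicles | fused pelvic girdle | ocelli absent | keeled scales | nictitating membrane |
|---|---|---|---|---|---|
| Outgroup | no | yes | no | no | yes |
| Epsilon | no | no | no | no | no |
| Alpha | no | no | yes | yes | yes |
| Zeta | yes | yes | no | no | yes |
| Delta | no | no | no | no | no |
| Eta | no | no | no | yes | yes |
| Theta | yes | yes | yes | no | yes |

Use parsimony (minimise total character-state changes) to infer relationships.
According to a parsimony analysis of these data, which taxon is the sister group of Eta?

Character polarity is set by the outgroup: the derived state is whichever differs from the outgroup's state, so for fused pelvic girdle, nictitating membrane the derived state is 'no', and for the remaining characters it is 'yes'.
Only Theta and Zeta show the derived state 'yes' for dermal ossicles, supporting them as a clade.
Only Alpha, Delta, Epsilon, and Eta show the derived state 'no' for fused pelvic girdle, supporting them as a clade.
ocelli absent groups Alpha and Theta, which is incompatible with the clades supported by the remaining characters; treating it as convergent (homoplasy) costs fewer steps than any alternative tree.
Only Alpha and Eta show the derived state 'yes' for keeled scales, supporting them as a clade.
nictitating membrane: derived state 'no' in Delta and Epsilon only — synapomorphy for {Delta, Epsilon}.
Most parsimonious ingroup topology: (((Epsilon,Delta),(Alpha,Eta)),(Zeta,Theta)).
Eta and Alpha form a cherry on this tree, so they are sister taxa.

Alpha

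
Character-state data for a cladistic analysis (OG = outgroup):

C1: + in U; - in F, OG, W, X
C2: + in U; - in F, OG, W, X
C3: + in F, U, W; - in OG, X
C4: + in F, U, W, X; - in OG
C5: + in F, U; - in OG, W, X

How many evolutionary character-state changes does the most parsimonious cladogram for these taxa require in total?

5

The outgroup has state '-' for every character, so '+' is the derived state throughout.
C1 (derived state '+') is unique to U (autapomorphy; uninformative for grouping).
C2: derived state '+' in U only — an autapomorphy, so it tells us nothing about relationships among taxa.
C3: derived state '+' in F, U, and W only — synapomorphy for {F, U, W}.
All ingroup taxa share the derived state '+' for C4; it defines the ingroup but does not resolve relationships within it.
C5 (derived state '+') is shared by F and U — a synapomorphy uniting that clade.
Most parsimonious ingroup topology: ((W,(F,U)),X).
Changes per character on this tree: C1: 1; C2: 1; C3: 1; C4: 1; C5: 1.
Total = 5.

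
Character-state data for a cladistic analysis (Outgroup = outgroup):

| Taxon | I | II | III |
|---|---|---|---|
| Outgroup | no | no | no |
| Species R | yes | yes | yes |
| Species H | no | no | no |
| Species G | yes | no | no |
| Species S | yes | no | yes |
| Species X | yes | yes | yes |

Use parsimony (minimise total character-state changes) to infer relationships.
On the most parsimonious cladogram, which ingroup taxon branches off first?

Species H

The outgroup has state 'no' for every character, so 'yes' is the derived state throughout.
I (derived state 'yes') is shared by Species G, Species R, Species S, and Species X — a synapomorphy uniting that clade.
II: derived state 'yes' in Species R and Species X only — synapomorphy for {Species R, Species X}.
III: derived state 'yes' in Species R, Species S, and Species X only — synapomorphy for {Species R, Species S, Species X}.
Most parsimonious ingroup topology: ((((Species R,Species X),Species S),Species G),Species H).
Species H is sister to the clade containing all other ingroup taxa, so it is the earliest-diverging (most basal) ingroup lineage.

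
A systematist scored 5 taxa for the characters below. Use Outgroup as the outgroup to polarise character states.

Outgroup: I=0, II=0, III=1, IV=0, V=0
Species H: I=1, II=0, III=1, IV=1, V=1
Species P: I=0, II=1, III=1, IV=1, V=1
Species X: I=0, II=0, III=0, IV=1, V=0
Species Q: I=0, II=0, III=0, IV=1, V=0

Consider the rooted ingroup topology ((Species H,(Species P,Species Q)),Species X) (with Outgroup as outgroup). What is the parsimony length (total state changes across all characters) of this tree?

7

Map each character onto ((Species H,(Species P,Species Q)),Species X) (rooted by Outgroup) and count the minimum state changes it requires (Fitch parsimony):
I: 1; II: 1; III: 2; IV: 1; V: 2.
Total tree length = 7.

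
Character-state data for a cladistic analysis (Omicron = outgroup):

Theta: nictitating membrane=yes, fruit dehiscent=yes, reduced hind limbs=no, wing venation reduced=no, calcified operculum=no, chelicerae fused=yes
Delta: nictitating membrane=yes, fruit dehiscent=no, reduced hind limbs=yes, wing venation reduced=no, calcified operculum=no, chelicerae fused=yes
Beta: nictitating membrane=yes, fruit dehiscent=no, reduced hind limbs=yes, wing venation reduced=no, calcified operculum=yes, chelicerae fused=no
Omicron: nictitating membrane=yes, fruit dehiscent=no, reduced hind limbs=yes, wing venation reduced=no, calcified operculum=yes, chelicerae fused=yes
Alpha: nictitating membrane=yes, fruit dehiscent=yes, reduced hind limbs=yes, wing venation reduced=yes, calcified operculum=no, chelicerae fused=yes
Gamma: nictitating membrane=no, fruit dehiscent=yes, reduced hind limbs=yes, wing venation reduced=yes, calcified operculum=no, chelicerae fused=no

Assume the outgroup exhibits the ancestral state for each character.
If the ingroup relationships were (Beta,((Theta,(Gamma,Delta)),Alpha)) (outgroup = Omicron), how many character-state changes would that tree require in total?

Map each character onto (Beta,((Theta,(Gamma,Delta)),Alpha)) (rooted by Omicron) and count the minimum state changes it requires (Fitch parsimony):
nictitating membrane: 1; fruit dehiscent: 2; reduced hind limbs: 1; wing venation reduced: 2; calcified operculum: 1; chelicerae fused: 2.
Total tree length = 9.

9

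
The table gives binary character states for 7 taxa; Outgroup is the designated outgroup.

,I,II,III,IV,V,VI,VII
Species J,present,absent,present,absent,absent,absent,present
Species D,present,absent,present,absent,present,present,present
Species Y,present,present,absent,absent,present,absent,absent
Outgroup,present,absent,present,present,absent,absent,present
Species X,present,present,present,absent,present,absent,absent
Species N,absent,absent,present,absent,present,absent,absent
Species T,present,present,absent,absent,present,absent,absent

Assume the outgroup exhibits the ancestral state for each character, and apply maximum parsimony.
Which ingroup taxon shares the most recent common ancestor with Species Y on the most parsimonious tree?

Species T

Character polarity is set by the outgroup: the derived state is whichever differs from the outgroup's state, so for I, III, IV, VII the derived state is 'absent', and for the remaining characters it is 'present'.
I: derived state 'absent' in Species N only — an autapomorphy, so it tells us nothing about relationships among taxa.
Only Species T, Species X, and Species Y show the derived state 'present' for II, supporting them as a clade.
III: derived state 'absent' in Species T and Species Y only — synapomorphy for {Species T, Species Y}.
All ingroup taxa share the derived state 'absent' for IV; it defines the ingroup but does not resolve relationships within it.
V (derived state 'present') is shared by Species D, Species N, Species T, Species X, and Species Y — a synapomorphy uniting that clade.
VI: derived state 'present' in Species D only — an autapomorphy, so it tells us nothing about relationships among taxa.
VII (derived state 'absent') is shared by Species N, Species T, Species X, and Species Y — a synapomorphy uniting that clade.
Most parsimonious ingroup topology: (Species J,((((Species T,Species Y),Species X),Species N),Species D)).
Species Y and Species T form a cherry on this tree, so they are sister taxa.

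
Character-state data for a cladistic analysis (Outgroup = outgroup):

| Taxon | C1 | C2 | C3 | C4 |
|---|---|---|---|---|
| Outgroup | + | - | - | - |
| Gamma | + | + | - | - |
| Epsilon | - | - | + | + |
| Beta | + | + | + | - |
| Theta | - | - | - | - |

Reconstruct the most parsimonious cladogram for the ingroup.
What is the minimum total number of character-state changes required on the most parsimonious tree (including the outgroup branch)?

5

Character polarity is set by the outgroup: the derived state is whichever differs from the outgroup's state, so for C1 the derived state is '-', and for the remaining characters it is '+'.
C1 (derived state '-') is shared by Epsilon and Theta — a synapomorphy uniting that clade.
Only Beta and Gamma show the derived state '+' for C2, supporting them as a clade.
C3 (state '+') occurs in Beta and Epsilon but conflicts with the nesting implied by the other characters — most parsimoniously interpreted as homoplasy.
C4 (derived state '+') is unique to Epsilon (autapomorphy; uninformative for grouping).
Most parsimonious ingroup topology: ((Gamma,Beta),(Epsilon,Theta)).
Changes per character on this tree: C1: 1; C2: 1; C3: 2; C4: 1.
Total = 5.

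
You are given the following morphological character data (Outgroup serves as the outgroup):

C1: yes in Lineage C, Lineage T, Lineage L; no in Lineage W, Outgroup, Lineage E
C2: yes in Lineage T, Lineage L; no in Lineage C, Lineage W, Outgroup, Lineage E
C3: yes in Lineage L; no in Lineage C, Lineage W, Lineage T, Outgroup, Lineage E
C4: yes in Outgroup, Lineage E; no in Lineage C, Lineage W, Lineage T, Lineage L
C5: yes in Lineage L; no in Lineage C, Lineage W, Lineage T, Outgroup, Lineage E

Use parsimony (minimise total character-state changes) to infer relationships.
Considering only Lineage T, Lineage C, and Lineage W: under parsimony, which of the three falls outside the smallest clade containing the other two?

Character polarity is set by the outgroup: the derived state is whichever differs from the outgroup's state, so for C4 the derived state is 'no', and for the remaining characters it is 'yes'.
C1 (derived state 'yes') is shared by Lineage C, Lineage L, and Lineage T — a synapomorphy uniting that clade.
C2 (derived state 'yes') is shared by Lineage L and Lineage T — a synapomorphy uniting that clade.
C3: derived state 'yes' in Lineage L only — an autapomorphy, so it tells us nothing about relationships among taxa.
C4: derived state 'no' in Lineage C, Lineage L, Lineage T, and Lineage W only — synapomorphy for {Lineage C, Lineage L, Lineage T, Lineage W}.
C5 (derived state 'yes') is unique to Lineage L (autapomorphy; uninformative for grouping).
Most parsimonious ingroup topology: ((((Lineage T,Lineage L),Lineage C),Lineage W),Lineage E).
Lineage C and Lineage T share a more recent common ancestor with each other than either does with Lineage W, so Lineage W is the least closely related of the three.

Lineage W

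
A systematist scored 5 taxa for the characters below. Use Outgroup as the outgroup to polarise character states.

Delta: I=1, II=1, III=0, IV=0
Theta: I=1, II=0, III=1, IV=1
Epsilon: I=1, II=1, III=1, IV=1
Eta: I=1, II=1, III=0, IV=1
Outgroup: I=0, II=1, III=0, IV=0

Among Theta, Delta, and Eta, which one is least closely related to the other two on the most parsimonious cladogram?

Delta

Character polarity is set by the outgroup: the derived state is whichever differs from the outgroup's state, so for II the derived state is '0', and for the remaining characters it is '1'.
I (derived state '1') is shared by all ingroup taxa — unites the whole ingroup.
II (derived state '0') is unique to Theta (autapomorphy; uninformative for grouping).
III: derived state '1' in Epsilon and Theta only — synapomorphy for {Epsilon, Theta}.
IV: derived state '1' in Epsilon, Eta, and Theta only — synapomorphy for {Epsilon, Eta, Theta}.
Most parsimonious ingroup topology: ((Eta,(Epsilon,Theta)),Delta).
Eta and Theta share a more recent common ancestor with each other than either does with Delta, so Delta is the least closely related of the three.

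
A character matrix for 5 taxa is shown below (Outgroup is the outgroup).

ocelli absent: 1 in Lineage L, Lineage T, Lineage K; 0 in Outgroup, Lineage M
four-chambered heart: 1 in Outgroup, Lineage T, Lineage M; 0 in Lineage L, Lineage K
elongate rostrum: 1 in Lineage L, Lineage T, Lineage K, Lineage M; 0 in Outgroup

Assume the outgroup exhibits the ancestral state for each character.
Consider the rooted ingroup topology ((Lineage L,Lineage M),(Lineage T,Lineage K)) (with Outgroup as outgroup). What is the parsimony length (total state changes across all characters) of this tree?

Map each character onto ((Lineage L,Lineage M),(Lineage T,Lineage K)) (rooted by Outgroup) and count the minimum state changes it requires (Fitch parsimony):
ocelli absent: 2; four-chambered heart: 2; elongate rostrum: 1.
Total tree length = 5.

5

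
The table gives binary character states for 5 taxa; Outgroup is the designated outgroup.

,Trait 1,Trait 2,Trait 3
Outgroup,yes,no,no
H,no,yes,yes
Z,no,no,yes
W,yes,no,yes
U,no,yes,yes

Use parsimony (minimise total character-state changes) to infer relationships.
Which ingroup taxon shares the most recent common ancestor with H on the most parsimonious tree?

U

Character polarity is set by the outgroup: the derived state is whichever differs from the outgroup's state, so for Trait 1 the derived state is 'no', and for the remaining characters it is 'yes'.
Only H, U, and Z show the derived state 'no' for Trait 1, supporting them as a clade.
Trait 2 (derived state 'yes') is shared by H and U — a synapomorphy uniting that clade.
All ingroup taxa share the derived state 'yes' for Trait 3; it defines the ingroup but does not resolve relationships within it.
Most parsimonious ingroup topology: (((H,U),Z),W).
H and U form a cherry on this tree, so they are sister taxa.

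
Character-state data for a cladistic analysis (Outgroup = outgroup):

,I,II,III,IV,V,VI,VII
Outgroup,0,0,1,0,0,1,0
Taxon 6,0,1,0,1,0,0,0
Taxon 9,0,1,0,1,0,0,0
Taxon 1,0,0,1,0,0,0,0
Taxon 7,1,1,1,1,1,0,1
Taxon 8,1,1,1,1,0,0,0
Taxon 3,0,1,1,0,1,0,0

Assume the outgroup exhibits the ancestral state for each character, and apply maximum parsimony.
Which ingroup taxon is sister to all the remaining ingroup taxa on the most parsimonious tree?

Character polarity is set by the outgroup: the derived state is whichever differs from the outgroup's state, so for III, VI the derived state is '0', and for the remaining characters it is '1'.
I: derived state '1' in Taxon 7 and Taxon 8 only — synapomorphy for {Taxon 7, Taxon 8}.
II: derived state '1' in Taxon 3, Taxon 6, Taxon 7, Taxon 8, and Taxon 9 only — synapomorphy for {Taxon 3, Taxon 6, Taxon 7, Taxon 8, Taxon 9}.
Only Taxon 6 and Taxon 9 show the derived state '0' for III, supporting them as a clade.
IV: derived state '1' in Taxon 6, Taxon 7, Taxon 8, and Taxon 9 only — synapomorphy for {Taxon 6, Taxon 7, Taxon 8, Taxon 9}.
V groups Taxon 3 and Taxon 7, which is incompatible with the clades supported by the remaining characters; treating it as convergent (homoplasy) costs fewer steps than any alternative tree.
VI (derived state '0') is shared by all ingroup taxa — unites the whole ingroup.
VII: derived state '1' in Taxon 7 only — an autapomorphy, so it tells us nothing about relationships among taxa.
Most parsimonious ingroup topology: ((((Taxon 6,Taxon 9),(Taxon 7,Taxon 8)),Taxon 3),Taxon 1).
Taxon 1 is sister to the clade containing all other ingroup taxa, so it is the earliest-diverging (most basal) ingroup lineage.

Taxon 1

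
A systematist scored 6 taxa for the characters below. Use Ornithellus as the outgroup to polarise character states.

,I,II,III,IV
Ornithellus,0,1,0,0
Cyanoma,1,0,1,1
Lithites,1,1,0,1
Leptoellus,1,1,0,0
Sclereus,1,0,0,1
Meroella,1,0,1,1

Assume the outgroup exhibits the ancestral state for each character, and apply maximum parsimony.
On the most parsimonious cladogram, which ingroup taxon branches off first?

Leptoellus

Character polarity is set by the outgroup: the derived state is whichever differs from the outgroup's state, so for II the derived state is '0', and for the remaining characters it is '1'.
I (derived state '1') is shared by all ingroup taxa — unites the whole ingroup.
Only Cyanoma, Meroella, and Sclereus show the derived state '0' for II, supporting them as a clade.
III (derived state '1') is shared by Cyanoma and Meroella — a synapomorphy uniting that clade.
IV: derived state '1' in Cyanoma, Lithites, Meroella, and Sclereus only — synapomorphy for {Cyanoma, Lithites, Meroella, Sclereus}.
Most parsimonious ingroup topology: ((((Cyanoma,Meroella),Sclereus),Lithites),Leptoellus).
Leptoellus is sister to the clade containing all other ingroup taxa, so it is the earliest-diverging (most basal) ingroup lineage.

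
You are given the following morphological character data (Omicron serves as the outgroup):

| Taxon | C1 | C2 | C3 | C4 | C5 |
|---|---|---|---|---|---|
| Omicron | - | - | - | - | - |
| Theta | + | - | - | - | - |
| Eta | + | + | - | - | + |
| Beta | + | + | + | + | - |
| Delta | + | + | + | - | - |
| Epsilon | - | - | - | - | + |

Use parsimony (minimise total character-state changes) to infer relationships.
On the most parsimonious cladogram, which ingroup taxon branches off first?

Epsilon

The outgroup has state '-' for every character, so '+' is the derived state throughout.
Only Beta, Delta, Eta, and Theta show the derived state '+' for C1, supporting them as a clade.
Only Beta, Delta, and Eta show the derived state '+' for C2, supporting them as a clade.
C3 (derived state '+') is shared by Beta and Delta — a synapomorphy uniting that clade.
C4 (derived state '+') is unique to Beta (autapomorphy; uninformative for grouping).
C5 groups Epsilon and Eta, which is incompatible with the clades supported by the remaining characters; treating it as convergent (homoplasy) costs fewer steps than any alternative tree.
Most parsimonious ingroup topology: ((Theta,(Eta,(Beta,Delta))),Epsilon).
Epsilon is sister to the clade containing all other ingroup taxa, so it is the earliest-diverging (most basal) ingroup lineage.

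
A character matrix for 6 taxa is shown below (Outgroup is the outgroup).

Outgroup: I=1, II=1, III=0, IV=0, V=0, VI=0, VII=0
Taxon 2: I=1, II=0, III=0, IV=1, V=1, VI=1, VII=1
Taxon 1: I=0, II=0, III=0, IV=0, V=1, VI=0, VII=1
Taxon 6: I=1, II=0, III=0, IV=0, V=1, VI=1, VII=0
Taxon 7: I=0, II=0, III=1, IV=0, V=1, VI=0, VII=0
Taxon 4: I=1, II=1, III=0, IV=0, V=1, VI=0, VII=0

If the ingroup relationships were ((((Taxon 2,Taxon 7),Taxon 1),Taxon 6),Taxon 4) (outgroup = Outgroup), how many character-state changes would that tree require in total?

10

Map each character onto ((((Taxon 2,Taxon 7),Taxon 1),Taxon 6),Taxon 4) (rooted by Outgroup) and count the minimum state changes it requires (Fitch parsimony):
I: 2; II: 1; III: 1; IV: 1; V: 1; VI: 2; VII: 2.
Total tree length = 10.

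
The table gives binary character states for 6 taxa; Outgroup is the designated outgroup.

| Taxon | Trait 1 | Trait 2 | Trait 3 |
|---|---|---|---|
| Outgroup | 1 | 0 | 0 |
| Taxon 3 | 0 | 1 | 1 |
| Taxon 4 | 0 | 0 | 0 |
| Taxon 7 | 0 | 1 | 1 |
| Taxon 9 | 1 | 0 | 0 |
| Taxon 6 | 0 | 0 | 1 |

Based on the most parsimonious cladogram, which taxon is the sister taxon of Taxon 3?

Taxon 7

Character polarity is set by the outgroup: the derived state is whichever differs from the outgroup's state, so for Trait 1 the derived state is '0', and for the remaining characters it is '1'.
Trait 1: derived state '0' in Taxon 3, Taxon 4, Taxon 6, and Taxon 7 only — synapomorphy for {Taxon 3, Taxon 4, Taxon 6, Taxon 7}.
Trait 2: derived state '1' in Taxon 3 and Taxon 7 only — synapomorphy for {Taxon 3, Taxon 7}.
Trait 3 (derived state '1') is shared by Taxon 3, Taxon 6, and Taxon 7 — a synapomorphy uniting that clade.
Most parsimonious ingroup topology: ((((Taxon 7,Taxon 3),Taxon 6),Taxon 4),Taxon 9).
Taxon 3 and Taxon 7 form a cherry on this tree, so they are sister taxa.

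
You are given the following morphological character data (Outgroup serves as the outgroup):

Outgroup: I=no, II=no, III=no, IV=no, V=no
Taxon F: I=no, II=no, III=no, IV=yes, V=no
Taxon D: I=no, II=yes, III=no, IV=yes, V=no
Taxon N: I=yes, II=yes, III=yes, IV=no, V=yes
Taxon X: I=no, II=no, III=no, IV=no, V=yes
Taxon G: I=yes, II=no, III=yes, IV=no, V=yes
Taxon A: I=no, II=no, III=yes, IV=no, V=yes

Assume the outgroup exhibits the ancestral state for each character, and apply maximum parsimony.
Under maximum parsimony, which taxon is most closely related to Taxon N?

Taxon G

The outgroup has state 'no' for every character, so 'yes' is the derived state throughout.
I (derived state 'yes') is shared by Taxon G and Taxon N — a synapomorphy uniting that clade.
II (state 'yes') occurs in Taxon D and Taxon N but conflicts with the nesting implied by the other characters — most parsimoniously interpreted as homoplasy.
Only Taxon A, Taxon G, and Taxon N show the derived state 'yes' for III, supporting them as a clade.
Only Taxon D and Taxon F show the derived state 'yes' for IV, supporting them as a clade.
Only Taxon A, Taxon G, Taxon N, and Taxon X show the derived state 'yes' for V, supporting them as a clade.
Most parsimonious ingroup topology: ((Taxon F,Taxon D),(((Taxon N,Taxon G),Taxon A),Taxon X)).
Taxon N and Taxon G form a cherry on this tree, so they are sister taxa.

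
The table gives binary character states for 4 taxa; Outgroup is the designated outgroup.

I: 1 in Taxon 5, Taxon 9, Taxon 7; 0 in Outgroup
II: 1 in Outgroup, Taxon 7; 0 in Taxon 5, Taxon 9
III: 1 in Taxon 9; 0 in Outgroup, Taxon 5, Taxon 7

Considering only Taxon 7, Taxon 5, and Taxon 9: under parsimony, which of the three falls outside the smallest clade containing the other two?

Taxon 7

Character polarity is set by the outgroup: the derived state is whichever differs from the outgroup's state, so for II the derived state is '0', and for the remaining characters it is '1'.
I (derived state '1') is shared by all ingroup taxa — unites the whole ingroup.
II: derived state '0' in Taxon 5 and Taxon 9 only — synapomorphy for {Taxon 5, Taxon 9}.
III (derived state '1') is unique to Taxon 9 (autapomorphy; uninformative for grouping).
Most parsimonious ingroup topology: ((Taxon 5,Taxon 9),Taxon 7).
Taxon 5 and Taxon 9 share a more recent common ancestor with each other than either does with Taxon 7, so Taxon 7 is the least closely related of the three.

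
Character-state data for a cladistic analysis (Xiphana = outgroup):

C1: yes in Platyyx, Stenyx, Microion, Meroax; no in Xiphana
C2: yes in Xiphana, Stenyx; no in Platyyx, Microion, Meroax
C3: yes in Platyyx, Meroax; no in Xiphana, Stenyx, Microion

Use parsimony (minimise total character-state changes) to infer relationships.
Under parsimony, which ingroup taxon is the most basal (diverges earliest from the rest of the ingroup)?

Character polarity is set by the outgroup: the derived state is whichever differs from the outgroup's state, so for C2 the derived state is 'no', and for the remaining characters it is 'yes'.
All ingroup taxa share the derived state 'yes' for C1; it defines the ingroup but does not resolve relationships within it.
Only Meroax, Microion, and Platyyx show the derived state 'no' for C2, supporting them as a clade.
C3: derived state 'yes' in Meroax and Platyyx only — synapomorphy for {Meroax, Platyyx}.
Most parsimonious ingroup topology: (((Platyyx,Meroax),Microion),Stenyx).
Stenyx is sister to the clade containing all other ingroup taxa, so it is the earliest-diverging (most basal) ingroup lineage.

Stenyx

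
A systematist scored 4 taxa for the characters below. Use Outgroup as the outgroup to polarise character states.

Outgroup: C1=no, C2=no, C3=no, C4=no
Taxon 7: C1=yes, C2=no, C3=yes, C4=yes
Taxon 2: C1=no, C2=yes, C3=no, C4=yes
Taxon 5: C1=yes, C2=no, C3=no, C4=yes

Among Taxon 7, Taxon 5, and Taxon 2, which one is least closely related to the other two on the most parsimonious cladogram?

The outgroup has state 'no' for every character, so 'yes' is the derived state throughout.
C1 (derived state 'yes') is shared by Taxon 5 and Taxon 7 — a synapomorphy uniting that clade.
C2: derived state 'yes' in Taxon 2 only — an autapomorphy, so it tells us nothing about relationships among taxa.
C3: derived state 'yes' in Taxon 7 only — an autapomorphy, so it tells us nothing about relationships among taxa.
C4 (derived state 'yes') is shared by all ingroup taxa — unites the whole ingroup.
Most parsimonious ingroup topology: ((Taxon 7,Taxon 5),Taxon 2).
Taxon 5 and Taxon 7 share a more recent common ancestor with each other than either does with Taxon 2, so Taxon 2 is the least closely related of the three.

Taxon 2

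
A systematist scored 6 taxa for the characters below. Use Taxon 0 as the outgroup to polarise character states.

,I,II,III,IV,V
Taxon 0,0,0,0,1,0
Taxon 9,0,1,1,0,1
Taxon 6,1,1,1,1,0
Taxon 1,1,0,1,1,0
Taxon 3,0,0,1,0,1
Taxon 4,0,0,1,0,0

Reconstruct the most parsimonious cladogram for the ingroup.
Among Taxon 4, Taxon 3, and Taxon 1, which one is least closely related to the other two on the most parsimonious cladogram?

Taxon 1

Character polarity is set by the outgroup: the derived state is whichever differs from the outgroup's state, so for IV the derived state is '0', and for the remaining characters it is '1'.
I (derived state '1') is shared by Taxon 1 and Taxon 6 — a synapomorphy uniting that clade.
II (state '1') occurs in Taxon 6 and Taxon 9 but conflicts with the nesting implied by the other characters — most parsimoniously interpreted as homoplasy.
All ingroup taxa share the derived state '1' for III; it defines the ingroup but does not resolve relationships within it.
Only Taxon 3, Taxon 4, and Taxon 9 show the derived state '0' for IV, supporting them as a clade.
Only Taxon 3 and Taxon 9 show the derived state '1' for V, supporting them as a clade.
Most parsimonious ingroup topology: (((Taxon 9,Taxon 3),Taxon 4),(Taxon 6,Taxon 1)).
Taxon 4 and Taxon 3 share a more recent common ancestor with each other than either does with Taxon 1, so Taxon 1 is the least closely related of the three.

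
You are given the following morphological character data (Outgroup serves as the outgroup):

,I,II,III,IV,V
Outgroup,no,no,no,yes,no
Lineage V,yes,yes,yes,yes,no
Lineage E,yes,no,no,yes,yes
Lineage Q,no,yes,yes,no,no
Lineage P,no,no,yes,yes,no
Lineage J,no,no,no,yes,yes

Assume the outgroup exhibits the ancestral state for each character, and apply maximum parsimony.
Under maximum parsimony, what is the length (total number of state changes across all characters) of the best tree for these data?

6

Character polarity is set by the outgroup: the derived state is whichever differs from the outgroup's state, so for IV the derived state is 'no', and for the remaining characters it is 'yes'.
I groups Lineage E and Lineage V, which is incompatible with the clades supported by the remaining characters; treating it as convergent (homoplasy) costs fewer steps than any alternative tree.
II: derived state 'yes' in Lineage Q and Lineage V only — synapomorphy for {Lineage Q, Lineage V}.
Only Lineage P, Lineage Q, and Lineage V show the derived state 'yes' for III, supporting them as a clade.
IV (derived state 'no') is unique to Lineage Q (autapomorphy; uninformative for grouping).
Only Lineage E and Lineage J show the derived state 'yes' for V, supporting them as a clade.
Most parsimonious ingroup topology: (((Lineage V,Lineage Q),Lineage P),(Lineage E,Lineage J)).
Changes per character on this tree: I: 2; II: 1; III: 1; IV: 1; V: 1.
Total = 6.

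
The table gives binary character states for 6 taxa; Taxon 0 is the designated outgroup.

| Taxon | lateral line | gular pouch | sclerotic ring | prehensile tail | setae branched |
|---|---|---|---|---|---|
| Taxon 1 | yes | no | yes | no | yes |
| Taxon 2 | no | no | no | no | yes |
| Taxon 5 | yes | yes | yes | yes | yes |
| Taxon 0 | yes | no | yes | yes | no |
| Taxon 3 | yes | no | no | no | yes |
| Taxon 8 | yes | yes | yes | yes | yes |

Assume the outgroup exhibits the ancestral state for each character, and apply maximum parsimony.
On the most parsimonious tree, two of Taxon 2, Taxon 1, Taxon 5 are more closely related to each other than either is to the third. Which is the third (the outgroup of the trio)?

Character polarity is set by the outgroup: the derived state is whichever differs from the outgroup's state, so for lateral line, sclerotic ring, prehensile tail the derived state is 'no', and for the remaining characters it is 'yes'.
lateral line (derived state 'no') is unique to Taxon 2 (autapomorphy; uninformative for grouping).
Only Taxon 5 and Taxon 8 show the derived state 'yes' for gular pouch, supporting them as a clade.
Only Taxon 2 and Taxon 3 show the derived state 'no' for sclerotic ring, supporting them as a clade.
prehensile tail (derived state 'no') is shared by Taxon 1, Taxon 2, and Taxon 3 — a synapomorphy uniting that clade.
All ingroup taxa share the derived state 'yes' for setae branched; it defines the ingroup but does not resolve relationships within it.
Most parsimonious ingroup topology: ((Taxon 1,(Taxon 2,Taxon 3)),(Taxon 5,Taxon 8)).
Taxon 1 and Taxon 2 share a more recent common ancestor with each other than either does with Taxon 5, so Taxon 5 is the least closely related of the three.

Taxon 5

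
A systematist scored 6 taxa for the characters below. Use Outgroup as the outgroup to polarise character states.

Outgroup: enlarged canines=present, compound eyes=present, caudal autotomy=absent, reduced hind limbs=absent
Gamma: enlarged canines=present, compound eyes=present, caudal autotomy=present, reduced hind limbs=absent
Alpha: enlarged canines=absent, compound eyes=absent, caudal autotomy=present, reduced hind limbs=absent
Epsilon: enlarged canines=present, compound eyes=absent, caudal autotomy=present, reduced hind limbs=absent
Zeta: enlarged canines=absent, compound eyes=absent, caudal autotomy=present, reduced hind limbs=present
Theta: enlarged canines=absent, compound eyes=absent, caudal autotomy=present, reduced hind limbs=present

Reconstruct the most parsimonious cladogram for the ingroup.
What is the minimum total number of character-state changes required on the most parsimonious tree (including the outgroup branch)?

Character polarity is set by the outgroup: the derived state is whichever differs from the outgroup's state, so for enlarged canines, compound eyes the derived state is 'absent', and for the remaining characters it is 'present'.
enlarged canines: derived state 'absent' in Alpha, Theta, and Zeta only — synapomorphy for {Alpha, Theta, Zeta}.
compound eyes: derived state 'absent' in Alpha, Epsilon, Theta, and Zeta only — synapomorphy for {Alpha, Epsilon, Theta, Zeta}.
All ingroup taxa share the derived state 'present' for caudal autotomy; it defines the ingroup but does not resolve relationships within it.
reduced hind limbs: derived state 'present' in Theta and Zeta only — synapomorphy for {Theta, Zeta}.
Most parsimonious ingroup topology: (Gamma,((Alpha,(Zeta,Theta)),Epsilon)).
Changes per character on this tree: enlarged canines: 1; compound eyes: 1; caudal autotomy: 1; reduced hind limbs: 1.
Total = 4.

4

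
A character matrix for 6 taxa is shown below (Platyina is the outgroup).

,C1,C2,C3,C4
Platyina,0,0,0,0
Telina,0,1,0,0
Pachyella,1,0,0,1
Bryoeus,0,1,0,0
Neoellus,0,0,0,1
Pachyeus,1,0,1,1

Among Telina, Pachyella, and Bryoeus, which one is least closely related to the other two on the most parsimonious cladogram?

Pachyella

The outgroup has state '0' for every character, so '1' is the derived state throughout.
C1: derived state '1' in Pachyella and Pachyeus only — synapomorphy for {Pachyella, Pachyeus}.
C2 (derived state '1') is shared by Bryoeus and Telina — a synapomorphy uniting that clade.
C3: derived state '1' in Pachyeus only — an autapomorphy, so it tells us nothing about relationships among taxa.
Only Neoellus, Pachyella, and Pachyeus show the derived state '1' for C4, supporting them as a clade.
Most parsimonious ingroup topology: ((Telina,Bryoeus),((Pachyella,Pachyeus),Neoellus)).
Telina and Bryoeus share a more recent common ancestor with each other than either does with Pachyella, so Pachyella is the least closely related of the three.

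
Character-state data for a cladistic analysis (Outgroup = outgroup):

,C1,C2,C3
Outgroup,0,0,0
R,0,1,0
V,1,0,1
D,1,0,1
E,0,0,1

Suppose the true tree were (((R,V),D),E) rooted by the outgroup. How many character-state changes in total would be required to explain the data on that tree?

5

Map each character onto (((R,V),D),E) (rooted by Outgroup) and count the minimum state changes it requires (Fitch parsimony):
C1: 2; C2: 1; C3: 2.
Total tree length = 5.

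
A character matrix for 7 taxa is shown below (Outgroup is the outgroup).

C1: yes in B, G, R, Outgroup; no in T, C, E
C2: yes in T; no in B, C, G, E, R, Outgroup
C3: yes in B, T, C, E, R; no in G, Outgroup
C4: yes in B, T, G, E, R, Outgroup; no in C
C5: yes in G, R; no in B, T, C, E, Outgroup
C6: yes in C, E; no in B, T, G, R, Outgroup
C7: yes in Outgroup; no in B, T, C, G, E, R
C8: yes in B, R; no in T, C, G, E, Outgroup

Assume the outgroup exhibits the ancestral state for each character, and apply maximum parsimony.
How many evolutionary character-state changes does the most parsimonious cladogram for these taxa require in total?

9

Character polarity is set by the outgroup: the derived state is whichever differs from the outgroup's state, so for C1, C4, C7 the derived state is 'no', and for the remaining characters it is 'yes'.
C1 (derived state 'no') is shared by C, E, and T — a synapomorphy uniting that clade.
C2: derived state 'yes' in T only — an autapomorphy, so it tells us nothing about relationships among taxa.
C3: derived state 'yes' in B, C, E, R, and T only — synapomorphy for {B, C, E, R, T}.
C4: derived state 'no' in C only — an autapomorphy, so it tells us nothing about relationships among taxa.
C5 groups G and R, which is incompatible with the clades supported by the remaining characters; treating it as convergent (homoplasy) costs fewer steps than any alternative tree.
C6: derived state 'yes' in C and E only — synapomorphy for {C, E}.
C7 (derived state 'no') is shared by all ingroup taxa — unites the whole ingroup.
C8 (derived state 'yes') is shared by B and R — a synapomorphy uniting that clade.
Most parsimonious ingroup topology: (((B,R),((E,C),T)),G).
Changes per character on this tree: C1: 1; C2: 1; C3: 1; C4: 1; C5: 2; C6: 1; C7: 1; C8: 1.
Total = 9.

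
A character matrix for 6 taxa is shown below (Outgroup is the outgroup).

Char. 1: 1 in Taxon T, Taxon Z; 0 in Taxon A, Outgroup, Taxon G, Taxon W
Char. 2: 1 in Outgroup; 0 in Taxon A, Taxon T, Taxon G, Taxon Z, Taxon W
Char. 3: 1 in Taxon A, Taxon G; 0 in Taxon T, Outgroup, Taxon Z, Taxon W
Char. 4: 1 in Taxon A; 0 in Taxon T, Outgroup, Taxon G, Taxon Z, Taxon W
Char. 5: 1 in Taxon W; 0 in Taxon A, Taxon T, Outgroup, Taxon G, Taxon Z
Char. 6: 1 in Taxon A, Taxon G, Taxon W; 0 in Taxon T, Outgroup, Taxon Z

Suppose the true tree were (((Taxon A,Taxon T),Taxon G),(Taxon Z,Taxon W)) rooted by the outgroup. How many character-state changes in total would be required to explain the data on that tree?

10

Map each character onto (((Taxon A,Taxon T),Taxon G),(Taxon Z,Taxon W)) (rooted by Outgroup) and count the minimum state changes it requires (Fitch parsimony):
Char. 1: 2; Char. 2: 1; Char. 3: 2; Char. 4: 1; Char. 5: 1; Char. 6: 3.
Total tree length = 10.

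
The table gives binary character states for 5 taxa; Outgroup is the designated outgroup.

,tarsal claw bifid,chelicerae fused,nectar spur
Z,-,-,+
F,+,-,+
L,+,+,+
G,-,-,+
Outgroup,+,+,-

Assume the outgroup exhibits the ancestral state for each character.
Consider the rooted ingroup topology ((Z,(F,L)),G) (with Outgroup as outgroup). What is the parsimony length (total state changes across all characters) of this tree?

Map each character onto ((Z,(F,L)),G) (rooted by Outgroup) and count the minimum state changes it requires (Fitch parsimony):
tarsal claw bifid: 2; chelicerae fused: 2; nectar spur: 1.
Total tree length = 5.

5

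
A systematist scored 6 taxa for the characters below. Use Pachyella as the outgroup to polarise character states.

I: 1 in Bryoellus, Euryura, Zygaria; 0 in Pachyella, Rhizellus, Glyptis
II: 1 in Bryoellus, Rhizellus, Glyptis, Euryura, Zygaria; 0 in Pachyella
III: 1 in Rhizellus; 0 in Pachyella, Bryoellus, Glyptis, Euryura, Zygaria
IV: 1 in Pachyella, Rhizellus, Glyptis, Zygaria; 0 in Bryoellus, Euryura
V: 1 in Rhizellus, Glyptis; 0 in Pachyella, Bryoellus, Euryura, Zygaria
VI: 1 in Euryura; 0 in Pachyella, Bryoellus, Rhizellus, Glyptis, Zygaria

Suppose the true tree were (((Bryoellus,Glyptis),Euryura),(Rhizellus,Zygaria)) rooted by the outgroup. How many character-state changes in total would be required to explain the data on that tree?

Map each character onto (((Bryoellus,Glyptis),Euryura),(Rhizellus,Zygaria)) (rooted by Pachyella) and count the minimum state changes it requires (Fitch parsimony):
I: 3; II: 1; III: 1; IV: 2; V: 2; VI: 1.
Total tree length = 10.

10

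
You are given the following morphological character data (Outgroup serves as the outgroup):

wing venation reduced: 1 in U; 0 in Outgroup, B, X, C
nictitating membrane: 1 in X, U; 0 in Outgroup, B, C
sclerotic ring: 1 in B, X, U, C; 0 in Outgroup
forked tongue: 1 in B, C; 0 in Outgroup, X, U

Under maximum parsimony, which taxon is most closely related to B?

The outgroup has state '0' for every character, so '1' is the derived state throughout.
wing venation reduced: derived state '1' in U only — an autapomorphy, so it tells us nothing about relationships among taxa.
nictitating membrane (derived state '1') is shared by U and X — a synapomorphy uniting that clade.
All ingroup taxa share the derived state '1' for sclerotic ring; it defines the ingroup but does not resolve relationships within it.
forked tongue (derived state '1') is shared by B and C — a synapomorphy uniting that clade.
Most parsimonious ingroup topology: ((B,C),(X,U)).
B and C form a cherry on this tree, so they are sister taxa.

C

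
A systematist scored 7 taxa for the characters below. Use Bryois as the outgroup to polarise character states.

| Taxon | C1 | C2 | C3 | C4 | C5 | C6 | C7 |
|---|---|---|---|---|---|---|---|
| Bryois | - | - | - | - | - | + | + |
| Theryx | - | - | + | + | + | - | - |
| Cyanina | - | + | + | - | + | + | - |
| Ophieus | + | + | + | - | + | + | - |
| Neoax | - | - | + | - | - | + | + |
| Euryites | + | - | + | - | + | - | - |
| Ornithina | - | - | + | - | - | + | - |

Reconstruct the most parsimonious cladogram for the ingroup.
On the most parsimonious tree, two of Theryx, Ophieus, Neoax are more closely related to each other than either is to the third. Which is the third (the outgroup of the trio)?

Character polarity is set by the outgroup: the derived state is whichever differs from the outgroup's state, so for C6, C7 the derived state is '-', and for the remaining characters it is '+'.
C1 groups Euryites and Ophieus, which is incompatible with the clades supported by the remaining characters; treating it as convergent (homoplasy) costs fewer steps than any alternative tree.
C2: derived state '+' in Cyanina and Ophieus only — synapomorphy for {Cyanina, Ophieus}.
C3 (derived state '+') is shared by all ingroup taxa — unites the whole ingroup.
C4 (derived state '+') is unique to Theryx (autapomorphy; uninformative for grouping).
Only Cyanina, Euryites, Ophieus, and Theryx show the derived state '+' for C5, supporting them as a clade.
Only Euryites and Theryx show the derived state '-' for C6, supporting them as a clade.
C7 (derived state '-') is shared by Cyanina, Euryites, Ophieus, Ornithina, and Theryx — a synapomorphy uniting that clade.
Most parsimonious ingroup topology: ((((Theryx,Euryites),(Cyanina,Ophieus)),Ornithina),Neoax).
Ophieus and Theryx share a more recent common ancestor with each other than either does with Neoax, so Neoax is the least closely related of the three.

Neoax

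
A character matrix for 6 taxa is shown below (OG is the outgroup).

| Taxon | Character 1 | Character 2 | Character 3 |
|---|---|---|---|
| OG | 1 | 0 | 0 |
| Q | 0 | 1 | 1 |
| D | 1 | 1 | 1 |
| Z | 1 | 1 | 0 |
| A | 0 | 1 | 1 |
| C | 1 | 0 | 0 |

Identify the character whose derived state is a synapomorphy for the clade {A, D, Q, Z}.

Character 2

Character polarity is set by the outgroup: the derived state is whichever differs from the outgroup's state, so for Character 1 the derived state is '0', and for the remaining characters it is '1'.
Only A and Q show the derived state '0' for Character 1, supporting them as a clade.
Character 2 (derived state '1') is shared by A, D, Q, and Z — a synapomorphy uniting that clade.
Character 3 (derived state '1') is shared by A, D, and Q — a synapomorphy uniting that clade.
Most parsimonious ingroup topology: ((((Q,A),D),Z),C).
The clade {A, D, Q, Z} is supported by Character 2: its derived state '1' occurs in exactly those taxa and in no other taxon (including the outgroup).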